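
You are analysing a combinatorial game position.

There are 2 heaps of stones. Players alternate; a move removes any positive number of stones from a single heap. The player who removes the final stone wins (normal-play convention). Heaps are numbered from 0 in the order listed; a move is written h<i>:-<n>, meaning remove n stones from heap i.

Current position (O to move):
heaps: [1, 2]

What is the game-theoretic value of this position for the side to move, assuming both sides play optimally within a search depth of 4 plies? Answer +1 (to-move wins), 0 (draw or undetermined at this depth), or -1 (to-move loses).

[(1,2)] O move#1: h0:-1:-1/(0,2), h1:-1:+1/(1,1)*, h1:-2:-1/(1,0)
[(1,1)] X move#2: h0:-1:-1/(0,1)*, h1:-1:-1/(1,0)
[(0,1)] O move#3: h1:-1:+1/(0,0)*
[(0,0)] end (terminal -1, X#4); searched (1,2) to 4

value((1,2), O) = +1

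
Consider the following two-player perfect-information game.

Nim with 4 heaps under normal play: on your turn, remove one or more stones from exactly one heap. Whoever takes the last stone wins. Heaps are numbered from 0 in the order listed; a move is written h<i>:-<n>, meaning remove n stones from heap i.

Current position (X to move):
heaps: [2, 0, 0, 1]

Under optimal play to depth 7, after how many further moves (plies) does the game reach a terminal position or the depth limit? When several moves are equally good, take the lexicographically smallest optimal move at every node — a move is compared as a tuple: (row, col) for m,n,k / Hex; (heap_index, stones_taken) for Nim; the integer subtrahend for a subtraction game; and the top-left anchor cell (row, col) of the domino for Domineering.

ply 1, X at (2,0,0,1) | h0:-1=+1→(1,0,0,1)*; h0:-2=-1→(0,0,0,1); h3:-1=-1→(2,0,0,0)
ply 2, O at (1,0,0,1) | h0:-1=-1→(0,0,0,1)*; h3:-1=-1→(1,0,0,0)
ply 3, X at (0,0,0,1) | h3:-1=+1→(0,0,0,0)*
ply 4: (0,0,0,0) is terminal -1 (O); from (2,0,0,1) depth 7

PV length from [(2,0,0,1)]: 3 plies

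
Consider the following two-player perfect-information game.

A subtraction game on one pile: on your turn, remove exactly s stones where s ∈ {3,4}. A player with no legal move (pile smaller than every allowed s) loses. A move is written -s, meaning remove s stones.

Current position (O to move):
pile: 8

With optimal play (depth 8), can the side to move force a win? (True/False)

O winning at [8]: False

p1 O@[8]: -3[5]-1* -4[4]-1
p2 X@[5]: -3[2]+1* -4[1]+1
p3 O@[2] terminal -1; root [8] d8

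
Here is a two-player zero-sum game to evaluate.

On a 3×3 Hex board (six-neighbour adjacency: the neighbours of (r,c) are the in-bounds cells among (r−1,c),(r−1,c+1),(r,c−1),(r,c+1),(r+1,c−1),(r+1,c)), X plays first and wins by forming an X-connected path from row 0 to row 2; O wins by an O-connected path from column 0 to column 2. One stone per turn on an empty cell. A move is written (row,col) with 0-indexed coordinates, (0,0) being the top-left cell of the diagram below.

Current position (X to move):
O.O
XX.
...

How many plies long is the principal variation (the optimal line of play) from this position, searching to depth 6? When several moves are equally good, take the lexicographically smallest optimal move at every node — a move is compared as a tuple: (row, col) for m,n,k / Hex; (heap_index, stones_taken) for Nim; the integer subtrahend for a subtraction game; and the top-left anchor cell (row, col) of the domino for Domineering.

PV length from [O.O/XX./...]: 3 plies

[O.O/XX./...] X move#1: (0,1):+1/OXO/XX./...*, (1,2):-1/O.O/XXX/..., (2,0):-1/O.O/XX./X.., (2,1):-1/O.O/XX./.X., (2,2):-1/O.O/XX./..X
[OXO/XX./...] O move#2: (1,2):-1/OXO/XXO/...*, (2,0):-1/OXO/XX./O.., (2,1):-1/OXO/XX./.O., (2,2):-1/OXO/XX./..O
[OXO/XXO/...] X move#3: (2,0):+1/OXO/XXO/X..*, (2,1):+1/OXO/XXO/.X., (2,2):+1/OXO/XXO/..X
[OXO/XXO/X..] end (terminal -1, O#4); searched O.O/XX./... to 6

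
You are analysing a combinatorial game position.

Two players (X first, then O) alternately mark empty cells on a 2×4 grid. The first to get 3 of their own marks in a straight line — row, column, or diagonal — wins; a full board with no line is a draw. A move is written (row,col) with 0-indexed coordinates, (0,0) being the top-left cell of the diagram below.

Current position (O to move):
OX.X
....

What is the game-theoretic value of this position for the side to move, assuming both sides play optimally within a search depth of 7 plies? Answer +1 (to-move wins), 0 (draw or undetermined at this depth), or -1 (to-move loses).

value(OX.X/...., O) = 0

[OX.X/....] O move#1: (0,2):+0/OXOX/....*, (1,0):-1/OX.X/O..., (1,1):-1/OX.X/.O.., (1,2):-1/OX.X/..O., (1,3):-1/OX.X/...O
[OXOX/....] X move#2: (1,0):+0/OXOX/X...*, (1,1):+0/OXOX/.X.., (1,2):+0/OXOX/..X., (1,3):+0/OXOX/...X
[OXOX/X...] O move#3: (1,1):+0/OXOX/XO..*, (1,2):+0/OXOX/X.O., (1,3):+0/OXOX/X..O
[OXOX/XO..] X move#4: (1,2):+0/OXOX/XOX.*, (1,3):+0/OXOX/XO.X
[OXOX/XOX.] O move#5: (1,3):+0/OXOX/XOXO*
[OXOX/XOXO] end (terminal +0, X#6); searched OX.X/.... to 7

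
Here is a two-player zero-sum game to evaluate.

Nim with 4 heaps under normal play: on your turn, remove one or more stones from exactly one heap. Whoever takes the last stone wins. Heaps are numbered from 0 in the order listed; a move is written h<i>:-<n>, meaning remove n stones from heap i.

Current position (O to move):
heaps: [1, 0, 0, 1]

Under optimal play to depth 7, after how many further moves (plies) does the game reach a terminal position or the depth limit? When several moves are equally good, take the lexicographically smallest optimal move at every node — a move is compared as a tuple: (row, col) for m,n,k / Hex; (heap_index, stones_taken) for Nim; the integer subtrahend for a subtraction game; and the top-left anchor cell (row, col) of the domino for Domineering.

[(1,0,0,1)] O move#1: h0:-1:-1/(0,0,0,1)*, h3:-1:-1/(1,0,0,0)
[(0,0,0,1)] X move#2: h3:-1:+1/(0,0,0,0)*
[(0,0,0,0)] end (terminal -1, O#3); searched (1,0,0,1) to 7

PV length from [(1,0,0,1)]: 2 plies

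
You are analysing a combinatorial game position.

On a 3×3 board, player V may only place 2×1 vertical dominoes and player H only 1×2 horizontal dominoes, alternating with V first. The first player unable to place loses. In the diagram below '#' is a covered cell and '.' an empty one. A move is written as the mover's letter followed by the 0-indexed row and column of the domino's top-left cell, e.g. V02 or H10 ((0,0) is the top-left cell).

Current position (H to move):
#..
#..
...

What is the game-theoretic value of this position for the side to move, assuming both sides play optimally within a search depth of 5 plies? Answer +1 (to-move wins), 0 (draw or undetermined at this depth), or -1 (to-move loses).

value(#../#../..., H) = +1

[#../#../...] H move#1: H01:-1/###/#../..., H11:+1/#../###/...*, H20:-1/#../#../##., H21:-1/#../#../.##
[#../###/...] end (terminal -1, V#2); searched #../#../... to 5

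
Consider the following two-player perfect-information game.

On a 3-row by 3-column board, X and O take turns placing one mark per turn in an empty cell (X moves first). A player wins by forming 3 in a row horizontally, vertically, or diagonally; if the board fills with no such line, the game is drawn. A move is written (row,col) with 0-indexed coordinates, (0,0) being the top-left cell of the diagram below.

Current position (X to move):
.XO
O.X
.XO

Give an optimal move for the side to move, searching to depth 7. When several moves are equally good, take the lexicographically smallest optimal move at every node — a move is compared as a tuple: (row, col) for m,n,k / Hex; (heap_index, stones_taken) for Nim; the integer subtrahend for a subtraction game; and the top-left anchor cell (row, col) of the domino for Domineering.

ply 1, X at .XO/O.X/.XO | (0,0)=+0→XXO/O.X/.XO; (1,1)=+1→.XO/OXX/.XO*; (2,0)=+0→.XO/O.X/XXO
ply 2: .XO/OXX/.XO is terminal -1 (O); from .XO/O.X/.XO depth 7

X's best at [.XO/O.X/.XO]: (1,1)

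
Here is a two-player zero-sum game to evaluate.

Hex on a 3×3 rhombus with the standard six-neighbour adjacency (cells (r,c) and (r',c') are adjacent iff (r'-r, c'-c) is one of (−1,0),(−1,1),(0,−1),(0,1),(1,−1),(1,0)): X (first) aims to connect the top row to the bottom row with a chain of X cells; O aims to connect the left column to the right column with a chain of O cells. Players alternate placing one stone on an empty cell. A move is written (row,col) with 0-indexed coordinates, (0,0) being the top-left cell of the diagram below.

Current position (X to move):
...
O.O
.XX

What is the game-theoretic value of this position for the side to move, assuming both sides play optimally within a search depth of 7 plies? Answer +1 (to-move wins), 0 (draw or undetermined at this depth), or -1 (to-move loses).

p1 X@[.../O.O/.XX]: (0,0)[X../O.O/.XX]-1 (0,1)[.X./O.O/.XX]-1 (0,2)[..X/O.O/.XX]-1 (1,1)[.../OXO/.XX]+1* (2,0)[.../O.O/XXX]-1
p2 O@[.../OXO/.XX]: (0,0)[O../OXO/.XX]-1* (0,1)[.O./OXO/.XX]-1 (0,2)[..O/OXO/.XX]-1 (2,0)[.../OXO/OXX]-1
p3 X@[O../OXO/.XX]: (0,1)[OX./OXO/.XX]+1* (0,2)[O.X/OXO/.XX]+1 (2,0)[O../OXO/XXX]+1
p4 O@[OX./OXO/.XX] terminal -1; root [.../O.O/.XX] d7

value(.../O.O/.XX, X) = +1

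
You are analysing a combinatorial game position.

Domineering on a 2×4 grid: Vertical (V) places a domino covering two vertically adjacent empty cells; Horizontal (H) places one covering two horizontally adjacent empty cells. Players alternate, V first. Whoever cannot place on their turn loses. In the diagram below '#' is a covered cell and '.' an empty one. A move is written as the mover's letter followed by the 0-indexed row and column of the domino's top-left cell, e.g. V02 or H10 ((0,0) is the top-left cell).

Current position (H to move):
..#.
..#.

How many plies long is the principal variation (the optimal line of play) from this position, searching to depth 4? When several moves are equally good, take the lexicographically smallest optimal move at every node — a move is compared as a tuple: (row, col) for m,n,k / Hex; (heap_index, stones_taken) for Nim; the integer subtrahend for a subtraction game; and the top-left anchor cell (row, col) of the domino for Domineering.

PV length from [..#./..#.]: 3 plies

p1 H@[..#./..#.]: H00[###./..#.]+1* H10[..#./###.]+1
p2 V@[###./..#.]: V03[####/..##]-1*
p3 H@[####/..##]: H10[####/####]+1*
p4 V@[####/####] terminal -1; root [..#./..#.] d4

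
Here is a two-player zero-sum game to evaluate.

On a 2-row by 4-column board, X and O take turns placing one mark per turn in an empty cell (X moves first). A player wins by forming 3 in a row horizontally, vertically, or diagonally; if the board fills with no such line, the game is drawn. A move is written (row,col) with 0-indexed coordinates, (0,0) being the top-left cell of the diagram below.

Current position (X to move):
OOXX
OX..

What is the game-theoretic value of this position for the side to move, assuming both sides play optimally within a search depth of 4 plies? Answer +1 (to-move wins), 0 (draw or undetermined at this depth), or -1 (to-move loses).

[OOXX/OX..] X move#1: (1,2):+0/OOXX/OXX.*, (1,3):+0/OOXX/OX.X
[OOXX/OXX.] O move#2: (1,3):+0/OOXX/OXXO*
[OOXX/OXXO] end (terminal +0, X#3); searched OOXX/OX.. to 4

value(OOXX/OX.., X) = 0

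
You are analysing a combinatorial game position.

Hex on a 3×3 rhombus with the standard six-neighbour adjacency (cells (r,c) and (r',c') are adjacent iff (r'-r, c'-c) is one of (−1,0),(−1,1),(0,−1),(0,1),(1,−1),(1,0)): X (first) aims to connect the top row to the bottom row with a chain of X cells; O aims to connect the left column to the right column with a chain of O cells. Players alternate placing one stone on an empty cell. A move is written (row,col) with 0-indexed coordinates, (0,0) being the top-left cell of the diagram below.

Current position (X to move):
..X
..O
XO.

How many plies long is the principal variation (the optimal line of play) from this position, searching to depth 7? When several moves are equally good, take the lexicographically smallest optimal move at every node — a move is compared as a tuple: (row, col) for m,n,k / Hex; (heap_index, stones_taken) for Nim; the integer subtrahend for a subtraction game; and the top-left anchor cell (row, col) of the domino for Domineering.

[..X/..O/XO.] X move#1: (0,0):+1/X.X/..O/XO.*, (0,1):+1/.XX/..O/XO., (1,0):+1/..X/X.O/XO., (1,1):+1/..X/.XO/XO., (2,2):+1/..X/..O/XOX
[X.X/..O/XO.] O move#2: (0,1):-1/XOX/..O/XO.*, (1,0):-1/X.X/O.O/XO., (1,1):-1/X.X/.OO/XO., (2,2):-1/X.X/..O/XOO
[XOX/..O/XO.] X move#3: (1,0):+1/XOX/X.O/XO.*, (1,1):+1/XOX/.XO/XO., (2,2):+1/XOX/..O/XOX
[XOX/X.O/XO.] end (terminal -1, O#4); searched ..X/..O/XO. to 7

PV length from [..X/..O/XO.]: 3 plies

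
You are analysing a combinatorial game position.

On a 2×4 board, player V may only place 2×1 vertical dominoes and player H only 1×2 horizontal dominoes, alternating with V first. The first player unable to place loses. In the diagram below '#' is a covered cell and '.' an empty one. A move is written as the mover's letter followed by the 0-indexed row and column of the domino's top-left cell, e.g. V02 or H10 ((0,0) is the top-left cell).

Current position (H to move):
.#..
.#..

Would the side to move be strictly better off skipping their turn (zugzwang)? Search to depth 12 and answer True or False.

ply 1, H at .#../.#.. | H02=+1→.###/.#..*; H12=+1→.#../.###
ply 2, V at .###/.#.. | V00=-1→####/##..*
ply 3, H at ####/##.. | H12=+1→####/####*
ply 4: ####/#### is terminal -1 (V); from .#../.#.. depth 12
pass branch (V moves first from the same position):
  | ply 1, V at .#../.#.. | V00=-1→##../##..; V02=+1→.##./.##.*; V03=+1→.#.#/.#.#
  | ply 2: .##./.##. is terminal -1 (H); from .#../.#.. depth 12
H moving scores +1; H passing scores -1

zugzwang(.#../.#.., H) = False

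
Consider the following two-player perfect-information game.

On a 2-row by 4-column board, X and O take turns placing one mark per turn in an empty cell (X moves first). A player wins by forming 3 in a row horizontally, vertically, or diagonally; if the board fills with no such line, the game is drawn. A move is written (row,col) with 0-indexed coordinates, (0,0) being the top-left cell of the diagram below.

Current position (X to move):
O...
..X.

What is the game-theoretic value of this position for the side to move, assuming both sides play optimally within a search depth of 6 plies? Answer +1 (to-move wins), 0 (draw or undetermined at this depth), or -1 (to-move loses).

p1 X@[O.../..X.]: (0,1)[OX../..X.]+0 (0,2)[O.X./..X.]+0 (0,3)[O..X/..X.]+0 (1,0)[O.../X.X.]+0 (1,1)[O.../.XX.]+1* (1,3)[O.../..XX]+0
p2 O@[O.../.XX.]: (0,1)[OO../.XX.]-1* (0,2)[O.O./.XX.]-1 (0,3)[O..O/.XX.]-1 (1,0)[O.../OXX.]-1 (1,3)[O.../.XXO]-1
p3 X@[OO../.XX.]: (0,2)[OOX./.XX.]+1* (0,3)[OO.X/.XX.]-1 (1,0)[OO../XXX.]+1 (1,3)[OO../.XXX]+1
p4 O@[OOX./.XX.]: (0,3)[OOXO/.XX.]-1* (1,0)[OOX./OXX.]-1 (1,3)[OOX./.XXO]-1
p5 X@[OOXO/.XX.]: (1,0)[OOXO/XXX.]+1* (1,3)[OOXO/.XXX]+1
p6 O@[OOXO/XXX.] terminal -1; root [O.../..X.] d6

value(O.../..X., X) = +1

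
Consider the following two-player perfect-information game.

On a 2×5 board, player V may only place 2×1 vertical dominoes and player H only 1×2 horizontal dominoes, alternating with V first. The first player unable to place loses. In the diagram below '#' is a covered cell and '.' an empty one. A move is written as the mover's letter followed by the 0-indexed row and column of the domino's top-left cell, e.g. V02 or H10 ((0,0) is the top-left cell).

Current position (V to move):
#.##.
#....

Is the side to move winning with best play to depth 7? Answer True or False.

[#.##./#....] V move#1: V01:-1/####./##...*, V04:-1/#.###/#...#
[####./##...] H move#2: H12:-1/####./####., H13:+1/####./##.##*
[####./##.##] end (terminal -1, V#3); searched #.##./#.... to 7

V winning at [#.##./#....]: False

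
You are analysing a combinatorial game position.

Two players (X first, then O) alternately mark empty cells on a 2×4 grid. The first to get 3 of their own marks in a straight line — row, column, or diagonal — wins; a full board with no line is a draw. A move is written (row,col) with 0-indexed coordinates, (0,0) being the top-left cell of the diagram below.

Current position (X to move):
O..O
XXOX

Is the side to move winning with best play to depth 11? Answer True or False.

X winning at [O..O/XXOX]: False

ply 1, X at O..O/XXOX | (0,1)=+0→OX.O/XXOX*; (0,2)=+0→O.XO/XXOX
ply 2, O at OX.O/XXOX | (0,2)=+0→OXOO/XXOX*
ply 3: OXOO/XXOX is terminal +0 (X); from O..O/XXOX depth 11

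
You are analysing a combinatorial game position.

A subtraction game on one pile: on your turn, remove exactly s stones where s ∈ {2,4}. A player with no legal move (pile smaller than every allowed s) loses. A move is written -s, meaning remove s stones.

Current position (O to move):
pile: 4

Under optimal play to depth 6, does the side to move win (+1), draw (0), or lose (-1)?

value(4, O) = +1

p1 O@[4]: -2[2]-1 -4[0]+1*
p2 X@[0] terminal -1; root [4] d6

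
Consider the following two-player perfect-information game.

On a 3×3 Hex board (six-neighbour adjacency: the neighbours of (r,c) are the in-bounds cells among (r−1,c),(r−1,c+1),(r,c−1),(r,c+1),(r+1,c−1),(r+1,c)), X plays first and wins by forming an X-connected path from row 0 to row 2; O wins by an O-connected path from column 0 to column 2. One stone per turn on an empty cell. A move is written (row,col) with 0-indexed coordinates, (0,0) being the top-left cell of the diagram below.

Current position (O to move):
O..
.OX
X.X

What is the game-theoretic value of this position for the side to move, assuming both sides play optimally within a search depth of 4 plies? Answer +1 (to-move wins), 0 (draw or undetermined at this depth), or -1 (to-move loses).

[O../.OX/X.X] O move#1: (0,1):-1/OO./.OX/X.X, (0,2):+1/O.O/.OX/X.X*, (1,0):-1/O../OOX/X.X, (2,1):-1/O../.OX/XOX
[O.O/.OX/X.X] X move#2: (0,1):-1/OXO/.OX/X.X*, (1,0):-1/O.O/XOX/X.X, (2,1):-1/O.O/.OX/XXX
[OXO/.OX/X.X] O move#3: (1,0):+1/OXO/OOX/X.X*, (2,1):-1/OXO/.OX/XOX
[OXO/OOX/X.X] end (terminal -1, X#4); searched O../.OX/X.X to 4

value(O../.OX/X.X, O) = +1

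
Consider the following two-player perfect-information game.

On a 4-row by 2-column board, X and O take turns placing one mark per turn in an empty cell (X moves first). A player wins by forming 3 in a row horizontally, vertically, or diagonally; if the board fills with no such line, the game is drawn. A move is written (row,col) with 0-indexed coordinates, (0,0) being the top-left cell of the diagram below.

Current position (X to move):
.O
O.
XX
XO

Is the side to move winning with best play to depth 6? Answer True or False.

X winning at [.O/O./XX/XO]: False

p1 X@[.O/O./XX/XO]: (0,0)[XO/O./XX/XO]+0* (1,1)[.O/OX/XX/XO]+0
p2 O@[XO/O./XX/XO]: (1,1)[XO/OO/XX/XO]+0*
p3 X@[XO/OO/XX/XO] terminal +0; root [.O/O./XX/XO] d6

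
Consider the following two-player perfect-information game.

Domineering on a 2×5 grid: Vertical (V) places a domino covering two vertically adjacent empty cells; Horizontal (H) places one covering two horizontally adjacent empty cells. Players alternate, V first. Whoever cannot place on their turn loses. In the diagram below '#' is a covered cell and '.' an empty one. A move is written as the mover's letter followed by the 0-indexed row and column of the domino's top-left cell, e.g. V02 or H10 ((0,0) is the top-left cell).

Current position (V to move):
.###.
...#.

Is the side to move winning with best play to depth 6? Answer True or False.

V winning at [.###./...#.]: True

p1 V@[.###./...#.]: V00[####./#..#.]+1* V04[.####/...##]-1
p2 H@[####./#..#.]: H11[####./####.]-1*
p3 V@[####./####.]: V04[#####/#####]+1*
p4 H@[#####/#####] terminal -1; root [.###./...#.] d6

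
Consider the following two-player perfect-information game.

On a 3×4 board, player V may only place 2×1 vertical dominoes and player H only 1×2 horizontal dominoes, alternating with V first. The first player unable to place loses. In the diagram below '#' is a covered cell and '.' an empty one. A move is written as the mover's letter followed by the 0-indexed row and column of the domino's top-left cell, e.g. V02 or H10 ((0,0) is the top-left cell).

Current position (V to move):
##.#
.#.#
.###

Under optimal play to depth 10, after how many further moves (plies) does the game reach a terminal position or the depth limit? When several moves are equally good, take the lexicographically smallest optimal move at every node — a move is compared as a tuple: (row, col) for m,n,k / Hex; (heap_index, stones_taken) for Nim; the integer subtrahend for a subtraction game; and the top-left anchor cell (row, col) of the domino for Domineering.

[##.#/.#.#/.###] V move#1: V02:+1/####/.###/.###*, V10:+1/##.#/##.#/####
[####/.###/.###] end (terminal -1, H#2); searched ##.#/.#.#/.### to 10

PV length from [##.#/.#.#/.###]: 1 ply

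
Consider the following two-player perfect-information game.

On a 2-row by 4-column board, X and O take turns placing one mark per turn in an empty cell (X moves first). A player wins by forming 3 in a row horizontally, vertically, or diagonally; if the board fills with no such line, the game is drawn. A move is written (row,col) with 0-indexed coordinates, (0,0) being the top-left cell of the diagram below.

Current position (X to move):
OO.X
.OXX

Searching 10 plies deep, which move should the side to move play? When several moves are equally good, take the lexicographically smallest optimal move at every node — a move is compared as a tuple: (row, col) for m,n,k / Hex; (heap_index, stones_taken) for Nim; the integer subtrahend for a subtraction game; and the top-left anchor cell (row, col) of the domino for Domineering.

X's best at [OO.X/.OXX]: (0,2)

p1 X@[OO.X/.OXX]: (0,2)[OOXX/.OXX]+0* (1,0)[OO.X/XOXX]-1
p2 O@[OOXX/.OXX]: (1,0)[OOXX/OOXX]+0*
p3 X@[OOXX/OOXX] terminal +0; root [OO.X/.OXX] d10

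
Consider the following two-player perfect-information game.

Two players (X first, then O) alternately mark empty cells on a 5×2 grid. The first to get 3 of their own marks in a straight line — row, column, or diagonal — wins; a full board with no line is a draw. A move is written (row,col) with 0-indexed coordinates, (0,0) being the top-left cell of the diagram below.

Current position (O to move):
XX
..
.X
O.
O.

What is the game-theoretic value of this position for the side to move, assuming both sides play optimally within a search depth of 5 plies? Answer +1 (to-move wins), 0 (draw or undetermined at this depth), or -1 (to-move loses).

ply 1, O at XX/../.X/O./O. | (1,0)=-1→XX/O./.X/O./O.; (1,1)=+0→XX/.O/.X/O./O.; (2,0)=+1→XX/../OX/O./O.*; (3,1)=-1→XX/../.X/OO/O.; (4,1)=-1→XX/../.X/O./OO
ply 2: XX/../OX/O./O. is terminal -1 (X); from XX/../.X/O./O. depth 5

value(XX/../.X/O./O., O) = +1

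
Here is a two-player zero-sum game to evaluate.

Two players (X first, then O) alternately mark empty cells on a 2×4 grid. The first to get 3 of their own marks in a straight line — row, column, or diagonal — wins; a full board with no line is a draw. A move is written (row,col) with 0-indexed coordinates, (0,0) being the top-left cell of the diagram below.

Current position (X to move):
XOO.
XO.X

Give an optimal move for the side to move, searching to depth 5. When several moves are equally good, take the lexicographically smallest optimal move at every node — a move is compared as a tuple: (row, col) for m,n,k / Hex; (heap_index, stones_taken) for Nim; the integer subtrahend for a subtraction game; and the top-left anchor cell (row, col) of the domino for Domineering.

X's best at [XOO./XO.X]: (0,3)

[XOO./XO.X] X move#1: (0,3):+0/XOOX/XO.X*, (1,2):-1/XOO./XOXX
[XOOX/XO.X] O move#2: (1,2):+0/XOOX/XOOX*
[XOOX/XOOX] end (terminal +0, X#3); searched XOO./XO.X to 5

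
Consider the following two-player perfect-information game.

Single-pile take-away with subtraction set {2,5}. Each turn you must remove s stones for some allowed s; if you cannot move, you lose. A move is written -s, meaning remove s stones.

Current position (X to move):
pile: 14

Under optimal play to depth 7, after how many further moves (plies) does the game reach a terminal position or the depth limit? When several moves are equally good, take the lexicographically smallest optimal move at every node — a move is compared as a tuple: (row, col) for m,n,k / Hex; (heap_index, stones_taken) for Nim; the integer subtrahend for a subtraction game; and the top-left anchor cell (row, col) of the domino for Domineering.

PV length from [14]: 4 plies

ply 1, X at 14 | -2=-1→12*; -5=-1→9
ply 2, O at 12 | -2=-1→10; -5=+1→7*
ply 3, X at 7 | -2=-1→5*; -5=-1→2
ply 4, O at 5 | -2=-1→3; -5=+1→0*
ply 5: 0 is terminal -1 (X); from 14 depth 7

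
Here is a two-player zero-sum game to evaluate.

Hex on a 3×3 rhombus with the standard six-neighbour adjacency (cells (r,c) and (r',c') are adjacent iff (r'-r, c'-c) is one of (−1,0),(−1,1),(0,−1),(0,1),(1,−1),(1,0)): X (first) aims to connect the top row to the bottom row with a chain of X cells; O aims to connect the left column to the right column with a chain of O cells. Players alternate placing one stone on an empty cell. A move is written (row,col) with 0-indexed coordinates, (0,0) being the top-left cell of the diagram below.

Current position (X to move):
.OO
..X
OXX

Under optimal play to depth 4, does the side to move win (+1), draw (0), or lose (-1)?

value(.OO/..X/OXX, X) = -1

ply 1, X at .OO/..X/OXX | (0,0)=-1→XOO/..X/OXX*; (1,0)=-1→.OO/X.X/OXX; (1,1)=-1→.OO/.XX/OXX
ply 2, O at XOO/..X/OXX | (1,0)=+1→XOO/O.X/OXX*; (1,1)=+1→XOO/.OX/OXX
ply 3: XOO/O.X/OXX is terminal -1 (X); from .OO/..X/OXX depth 4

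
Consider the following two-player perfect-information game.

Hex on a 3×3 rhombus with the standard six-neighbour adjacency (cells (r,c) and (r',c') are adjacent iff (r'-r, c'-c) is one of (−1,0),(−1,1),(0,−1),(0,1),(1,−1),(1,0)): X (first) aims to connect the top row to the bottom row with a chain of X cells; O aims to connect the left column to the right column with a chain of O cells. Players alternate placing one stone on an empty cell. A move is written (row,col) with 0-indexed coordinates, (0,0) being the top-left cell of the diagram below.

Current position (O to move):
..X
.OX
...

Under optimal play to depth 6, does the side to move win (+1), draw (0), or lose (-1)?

value(..X/.OX/..., O) = -1

p1 O@[..X/.OX/...]: (0,0)[O.X/.OX/...]-1* (0,1)[.OX/.OX/...]-1 (1,0)[..X/OOX/...]-1 (2,0)[..X/.OX/O..]-1 (2,1)[..X/.OX/.O.]-1 (2,2)[..X/.OX/..O]-1
p2 X@[O.X/.OX/...]: (0,1)[OXX/.OX/...]+1* (1,0)[O.X/XOX/...]+1 (2,0)[O.X/.OX/X..]+1 (2,1)[O.X/.OX/.X.]+1 (2,2)[O.X/.OX/..X]+1
p3 O@[OXX/.OX/...]: (1,0)[OXX/OOX/...]-1* (2,0)[OXX/.OX/O..]-1 (2,1)[OXX/.OX/.O.]-1 (2,2)[OXX/.OX/..O]-1
p4 X@[OXX/OOX/...]: (2,0)[OXX/OOX/X..]+1* (2,1)[OXX/OOX/.X.]+1 (2,2)[OXX/OOX/..X]+1
p5 O@[OXX/OOX/X..]: (2,1)[OXX/OOX/XO.]-1* (2,2)[OXX/OOX/X.O]-1
p6 X@[OXX/OOX/XO.]: (2,2)[OXX/OOX/XOX]+1*
p7 O@[OXX/OOX/XOX] terminal -1; root [..X/.OX/...] d6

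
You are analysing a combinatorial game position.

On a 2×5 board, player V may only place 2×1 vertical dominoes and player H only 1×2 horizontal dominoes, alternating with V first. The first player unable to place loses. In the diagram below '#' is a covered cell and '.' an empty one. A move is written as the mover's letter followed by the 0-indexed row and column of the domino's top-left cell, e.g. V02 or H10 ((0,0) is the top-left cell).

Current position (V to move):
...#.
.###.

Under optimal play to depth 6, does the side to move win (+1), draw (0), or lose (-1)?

ply 1, V at ...#./.###. | V00=+1→#..#./####.*; V04=-1→...##/.####
ply 2, H at #..#./####. | H01=-1→####./####.*
ply 3, V at ####./####. | V04=+1→#####/#####*
ply 4: #####/##### is terminal -1 (H); from ...#./.###. depth 6

value(...#./.###., V) = +1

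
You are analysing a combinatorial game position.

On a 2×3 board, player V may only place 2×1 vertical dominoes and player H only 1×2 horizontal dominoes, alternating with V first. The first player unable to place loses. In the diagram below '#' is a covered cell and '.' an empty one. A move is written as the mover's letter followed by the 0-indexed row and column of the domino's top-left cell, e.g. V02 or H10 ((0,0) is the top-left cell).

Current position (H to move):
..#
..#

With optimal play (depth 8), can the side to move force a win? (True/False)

[..#/..#] H move#1: H00:+1/###/..#*, H10:+1/..#/###
[###/..#] end (terminal -1, V#2); searched ..#/..# to 8

H winning at [..#/..#]: True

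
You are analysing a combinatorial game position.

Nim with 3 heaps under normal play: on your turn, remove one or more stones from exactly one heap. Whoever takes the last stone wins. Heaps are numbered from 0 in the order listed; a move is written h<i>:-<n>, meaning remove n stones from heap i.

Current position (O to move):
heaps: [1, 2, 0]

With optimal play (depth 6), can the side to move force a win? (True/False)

O winning at [(1,2,0)]: True

[(1,2,0)] O move#1: h0:-1:-1/(0,2,0), h1:-1:+1/(1,1,0)*, h1:-2:-1/(1,0,0)
[(1,1,0)] X move#2: h0:-1:-1/(0,1,0)*, h1:-1:-1/(1,0,0)
[(0,1,0)] O move#3: h1:-1:+1/(0,0,0)*
[(0,0,0)] end (terminal -1, X#4); searched (1,2,0) to 6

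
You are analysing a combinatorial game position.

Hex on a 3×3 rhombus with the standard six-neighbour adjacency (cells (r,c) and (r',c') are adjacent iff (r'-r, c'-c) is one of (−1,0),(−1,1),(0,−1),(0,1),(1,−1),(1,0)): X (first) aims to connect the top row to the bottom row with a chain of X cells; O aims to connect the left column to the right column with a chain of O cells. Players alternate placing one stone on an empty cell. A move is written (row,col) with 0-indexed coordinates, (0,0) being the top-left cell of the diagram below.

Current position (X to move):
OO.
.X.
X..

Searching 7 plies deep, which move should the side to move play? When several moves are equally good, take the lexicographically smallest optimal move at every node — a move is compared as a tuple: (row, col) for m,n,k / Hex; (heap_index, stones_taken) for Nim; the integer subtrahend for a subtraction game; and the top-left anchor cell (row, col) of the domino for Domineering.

ply 1, X at OO./.X./X.. | (0,2)=+1→OOX/.X./X..*; (1,0)=-1→OO./XX./X..; (1,2)=-1→OO./.XX/X..; (2,1)=-1→OO./.X./XX.; (2,2)=-1→OO./.X./X.X
ply 2: OOX/.X./X.. is terminal -1 (O); from OO./.X./X.. depth 7

X's best at [OO./.X./X..]: (0,2)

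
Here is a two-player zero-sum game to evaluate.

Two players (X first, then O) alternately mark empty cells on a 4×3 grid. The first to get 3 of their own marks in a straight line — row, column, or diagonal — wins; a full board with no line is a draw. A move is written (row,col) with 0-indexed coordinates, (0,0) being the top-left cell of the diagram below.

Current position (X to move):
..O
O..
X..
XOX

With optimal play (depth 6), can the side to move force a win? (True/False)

X winning at [..O/O../X../XOX]: True

p1 X@[..O/O../X../XOX]: (0,0)[X.O/O../X../XOX]-1 (0,1)[.XO/O../X../XOX]-1 (1,1)[..O/OX./X../XOX]+0 (1,2)[..O/O.X/X../XOX]+1* (2,1)[..O/O../XX./XOX]+1 (2,2)[..O/O../X.X/XOX]+1
p2 O@[..O/O.X/X../XOX]: (0,0)[O.O/O.X/X../XOX]-1* (0,1)[.OO/O.X/X../XOX]-1 (1,1)[..O/OOX/X../XOX]-1 (2,1)[..O/O.X/XO./XOX]-1 (2,2)[..O/O.X/X.O/XOX]-1
p3 X@[O.O/O.X/X../XOX]: (0,1)[OXO/O.X/X../XOX]+1* (1,1)[O.O/OXX/X../XOX]-1 (2,1)[O.O/O.X/XX./XOX]+1 (2,2)[O.O/O.X/X.X/XOX]+1
p4 O@[OXO/O.X/X../XOX]: (1,1)[OXO/OOX/X../XOX]-1* (2,1)[OXO/O.X/XO./XOX]-1 (2,2)[OXO/O.X/X.O/XOX]-1
p5 X@[OXO/OOX/X../XOX]: (2,1)[OXO/OOX/XX./XOX]+1* (2,2)[OXO/OOX/X.X/XOX]+1
p6 O@[OXO/OOX/XX./XOX] terminal -1; root [..O/O../X../XOX] d6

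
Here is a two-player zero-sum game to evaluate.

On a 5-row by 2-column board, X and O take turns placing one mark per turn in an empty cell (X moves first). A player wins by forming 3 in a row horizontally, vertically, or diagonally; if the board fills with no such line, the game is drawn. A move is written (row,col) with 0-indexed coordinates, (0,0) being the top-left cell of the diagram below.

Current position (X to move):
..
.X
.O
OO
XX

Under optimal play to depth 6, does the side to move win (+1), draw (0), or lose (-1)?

value(../.X/.O/OO/XX, X) = 0

ply 1, X at ../.X/.O/OO/XX | (0,0)=+0→X./.X/.O/OO/XX*; (0,1)=+0→.X/.X/.O/OO/XX; (1,0)=+0→../XX/.O/OO/XX; (2,0)=+0→../.X/XO/OO/XX
ply 2, O at X./.X/.O/OO/XX | (0,1)=+0→XO/.X/.O/OO/XX*; (1,0)=+0→X./OX/.O/OO/XX; (2,0)=+0→X./.X/OO/OO/XX
ply 3, X at XO/.X/.O/OO/XX | (1,0)=+0→XO/XX/.O/OO/XX*; (2,0)=+0→XO/.X/XO/OO/XX
ply 4, O at XO/XX/.O/OO/XX | (2,0)=+0→XO/XX/OO/OO/XX*
ply 5: XO/XX/OO/OO/XX is terminal +0 (X); from ../.X/.O/OO/XX depth 6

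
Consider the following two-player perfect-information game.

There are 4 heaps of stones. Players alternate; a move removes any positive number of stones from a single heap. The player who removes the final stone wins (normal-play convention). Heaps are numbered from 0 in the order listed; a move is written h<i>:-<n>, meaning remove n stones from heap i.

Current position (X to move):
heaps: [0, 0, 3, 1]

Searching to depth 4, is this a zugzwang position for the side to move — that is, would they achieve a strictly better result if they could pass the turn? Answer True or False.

zugzwang((0,0,3,1), X) = False

ply 1, X at (0,0,3,1) | h2:-1=-1→(0,0,2,1); h2:-2=+1→(0,0,1,1)*; h2:-3=-1→(0,0,0,1); h3:-1=-1→(0,0,3,0)
ply 2, O at (0,0,1,1) | h2:-1=-1→(0,0,0,1)*; h3:-1=-1→(0,0,1,0)
ply 3, X at (0,0,0,1) | h3:-1=+1→(0,0,0,0)*
ply 4: (0,0,0,0) is terminal -1 (O); from (0,0,3,1) depth 4
suppose X passes — search the same position with O to move:
pass> ply 1, O at (0,0,3,1) | h2:-1=-1→(0,0,2,1); h2:-2=+1→(0,0,1,1)*; h2:-3=-1→(0,0,0,1); h3:-1=-1→(0,0,3,0)
pass> ply 2, X at (0,0,1,1) | h2:-1=-1→(0,0,0,1)*; h3:-1=-1→(0,0,1,0)
pass> ply 3, O at (0,0,0,1) | h3:-1=+1→(0,0,0,0)*
pass> ply 4: (0,0,0,0) is terminal -1 (X); from (0,0,3,1) depth 4
for X: play +1, pass -1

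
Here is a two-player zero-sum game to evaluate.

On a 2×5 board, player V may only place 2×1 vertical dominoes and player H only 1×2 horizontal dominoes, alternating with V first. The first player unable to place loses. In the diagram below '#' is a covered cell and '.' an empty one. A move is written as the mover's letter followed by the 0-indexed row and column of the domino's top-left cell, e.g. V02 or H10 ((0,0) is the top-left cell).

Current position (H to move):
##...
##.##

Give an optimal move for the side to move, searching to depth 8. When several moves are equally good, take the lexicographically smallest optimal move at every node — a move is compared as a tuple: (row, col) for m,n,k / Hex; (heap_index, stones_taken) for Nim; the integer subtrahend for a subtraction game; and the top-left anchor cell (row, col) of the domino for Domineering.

[##.../##.##] H move#1: H02:+1/####./##.##*, H03:-1/##.##/##.##
[####./##.##] end (terminal -1, V#2); searched ##.../##.## to 8

H's best at [##.../##.##]: H02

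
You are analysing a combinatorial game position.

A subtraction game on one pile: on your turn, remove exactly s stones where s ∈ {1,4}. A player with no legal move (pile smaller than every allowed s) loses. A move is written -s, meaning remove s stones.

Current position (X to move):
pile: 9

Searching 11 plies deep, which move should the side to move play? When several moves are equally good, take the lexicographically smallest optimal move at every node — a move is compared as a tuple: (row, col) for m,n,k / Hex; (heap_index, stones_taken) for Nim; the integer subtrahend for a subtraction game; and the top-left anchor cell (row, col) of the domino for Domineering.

p1 X@[9]: -1[8]-1 -4[5]+1*
p2 O@[5]: -1[4]-1* -4[1]-1
p3 X@[4]: -1[3]-1 -4[0]+1*
p4 O@[0] terminal -1; root [9] d11

X's best at [9]: -4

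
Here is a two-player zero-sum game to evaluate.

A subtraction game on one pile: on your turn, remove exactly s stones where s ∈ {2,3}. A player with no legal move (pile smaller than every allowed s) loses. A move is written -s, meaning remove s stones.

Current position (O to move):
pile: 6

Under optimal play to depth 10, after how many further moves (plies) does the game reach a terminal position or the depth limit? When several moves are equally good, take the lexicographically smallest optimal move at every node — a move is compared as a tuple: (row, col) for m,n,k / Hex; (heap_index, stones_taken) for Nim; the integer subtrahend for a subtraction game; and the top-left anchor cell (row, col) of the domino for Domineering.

[6] O move#1: -2:-1/4*, -3:-1/3
[4] X move#2: -2:-1/2, -3:+1/1*
[1] end (terminal -1, O#3); searched 6 to 10

PV length from [6]: 2 plies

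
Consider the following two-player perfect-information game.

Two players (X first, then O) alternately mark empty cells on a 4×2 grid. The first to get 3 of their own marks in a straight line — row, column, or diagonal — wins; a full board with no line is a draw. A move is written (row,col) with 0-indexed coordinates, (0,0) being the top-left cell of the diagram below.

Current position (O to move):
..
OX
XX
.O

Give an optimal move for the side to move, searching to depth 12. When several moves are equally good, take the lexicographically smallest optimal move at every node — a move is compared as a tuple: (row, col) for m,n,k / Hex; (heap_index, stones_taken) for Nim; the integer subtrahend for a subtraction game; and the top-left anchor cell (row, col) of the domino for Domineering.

O's best at [../OX/XX/.O]: (0,1)

ply 1, O at ../OX/XX/.O | (0,0)=-1→O./OX/XX/.O; (0,1)=+0→.O/OX/XX/.O*; (3,0)=-1→../OX/XX/OO
ply 2, X at .O/OX/XX/.O | (0,0)=+0→XO/OX/XX/.O*; (3,0)=+0→.O/OX/XX/XO
ply 3, O at XO/OX/XX/.O | (3,0)=+0→XO/OX/XX/OO*
ply 4: XO/OX/XX/OO is terminal +0 (X); from ../OX/XX/.O depth 12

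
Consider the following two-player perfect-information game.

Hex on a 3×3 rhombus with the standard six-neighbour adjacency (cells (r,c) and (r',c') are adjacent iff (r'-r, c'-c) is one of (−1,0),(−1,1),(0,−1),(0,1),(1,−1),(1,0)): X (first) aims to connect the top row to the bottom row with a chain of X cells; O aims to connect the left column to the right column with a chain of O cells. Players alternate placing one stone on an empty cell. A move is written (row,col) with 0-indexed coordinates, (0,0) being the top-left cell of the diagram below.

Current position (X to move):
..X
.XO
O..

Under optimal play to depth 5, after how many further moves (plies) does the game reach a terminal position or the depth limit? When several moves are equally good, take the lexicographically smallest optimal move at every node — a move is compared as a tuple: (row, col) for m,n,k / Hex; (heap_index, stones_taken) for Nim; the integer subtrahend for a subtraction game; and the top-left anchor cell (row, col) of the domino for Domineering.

ply 1, X at ..X/.XO/O.. | (0,0)=-1→X.X/.XO/O..; (0,1)=-1→.XX/.XO/O..; (1,0)=-1→..X/XXO/O..; (2,1)=+1→..X/.XO/OX.*; (2,2)=-1→..X/.XO/O.X
ply 2: ..X/.XO/OX. is terminal -1 (O); from ..X/.XO/O.. depth 5

PV length from [..X/.XO/O..]: 1 ply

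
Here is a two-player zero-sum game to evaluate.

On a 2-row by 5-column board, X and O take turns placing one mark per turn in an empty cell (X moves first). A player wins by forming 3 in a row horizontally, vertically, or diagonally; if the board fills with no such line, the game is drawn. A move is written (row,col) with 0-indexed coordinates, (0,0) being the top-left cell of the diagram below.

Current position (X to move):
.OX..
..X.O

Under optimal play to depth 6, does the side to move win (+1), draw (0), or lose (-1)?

value(.OX../..X.O, X) = +1

[.OX../..X.O] X move#1: (0,0):+0/XOX../..X.O, (0,3):+1/.OXX./..X.O*, (0,4):+1/.OX.X/..X.O, (1,0):+0/.OX../X.X.O, (1,1):+1/.OX../.XX.O, (1,3):+0/.OX../..XXO
[.OXX./..X.O] O move#2: (0,0):-1/OOXX./..X.O*, (0,4):-1/.OXXO/..X.O, (1,0):-1/.OXX./O.X.O, (1,1):-1/.OXX./.OX.O, (1,3):-1/.OXX./..XOO
[OOXX./..X.O] X move#3: (0,4):+1/OOXXX/..X.O*, (1,0):+1/OOXX./X.X.O, (1,1):+1/OOXX./.XX.O, (1,3):+1/OOXX./..XXO
[OOXXX/..X.O] end (terminal -1, O#4); searched .OX../..X.O to 6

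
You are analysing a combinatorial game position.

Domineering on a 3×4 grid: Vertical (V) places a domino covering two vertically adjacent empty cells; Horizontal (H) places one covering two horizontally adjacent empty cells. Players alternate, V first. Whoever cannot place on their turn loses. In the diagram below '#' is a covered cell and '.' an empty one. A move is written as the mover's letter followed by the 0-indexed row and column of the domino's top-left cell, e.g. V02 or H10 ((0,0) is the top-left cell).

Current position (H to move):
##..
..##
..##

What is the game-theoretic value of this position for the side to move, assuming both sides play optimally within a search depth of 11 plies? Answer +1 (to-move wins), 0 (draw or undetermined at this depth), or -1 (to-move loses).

p1 H@[##../..##/..##]: H02[####/..##/..##]-1 H10[##../####/..##]+1* H20[##../..##/####]+1
p2 V@[##../####/..##] terminal -1; root [##../..##/..##] d11

value(##../..##/..##, H) = +1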